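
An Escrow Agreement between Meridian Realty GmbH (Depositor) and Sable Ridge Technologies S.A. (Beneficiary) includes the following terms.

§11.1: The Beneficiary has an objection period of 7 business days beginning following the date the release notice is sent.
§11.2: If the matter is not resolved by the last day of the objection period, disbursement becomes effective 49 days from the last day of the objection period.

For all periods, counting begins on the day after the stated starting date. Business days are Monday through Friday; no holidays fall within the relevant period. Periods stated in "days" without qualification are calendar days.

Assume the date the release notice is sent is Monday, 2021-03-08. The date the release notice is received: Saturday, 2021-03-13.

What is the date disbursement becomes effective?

From Monday, 2021-03-08, 7 business days (Mar 9, Mar 10, Mar 11, Mar 12, Mar 15, Mar 16, Mar 17, skipping weekends) brings us to Wednesday, 2021-03-17, which is the last day of the objection period.
Adding 49 calendar days to 2021-03-17 gives 2021-05-05, which is the date disbursement becomes effective.

2021-05-05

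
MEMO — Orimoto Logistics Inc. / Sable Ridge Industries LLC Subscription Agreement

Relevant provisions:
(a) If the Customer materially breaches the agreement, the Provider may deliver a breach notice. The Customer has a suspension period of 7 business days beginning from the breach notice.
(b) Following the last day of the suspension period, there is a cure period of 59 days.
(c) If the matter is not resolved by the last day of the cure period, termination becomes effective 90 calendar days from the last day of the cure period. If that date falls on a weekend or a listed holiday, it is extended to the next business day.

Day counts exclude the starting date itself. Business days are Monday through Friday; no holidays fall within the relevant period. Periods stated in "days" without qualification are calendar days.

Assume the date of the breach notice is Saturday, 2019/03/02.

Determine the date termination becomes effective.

The last day of the suspension period: 7 business days after Saturday, 2019/03/02, skipping weekends — Mar 4, Mar 5, Mar 6, Mar 7, Mar 8, Mar 11, Mar 12 — lands on Tuesday, 2019/03/12.
The last day of the cure period: 59 calendar days after 2019/03/12 is 2019/05/10.
The date termination becomes effective: 90 calendar days after 2019/05/10 is 2019/08/08. 2019/08/08 is a Thursday, so no roll-forward applies.

2019/08/08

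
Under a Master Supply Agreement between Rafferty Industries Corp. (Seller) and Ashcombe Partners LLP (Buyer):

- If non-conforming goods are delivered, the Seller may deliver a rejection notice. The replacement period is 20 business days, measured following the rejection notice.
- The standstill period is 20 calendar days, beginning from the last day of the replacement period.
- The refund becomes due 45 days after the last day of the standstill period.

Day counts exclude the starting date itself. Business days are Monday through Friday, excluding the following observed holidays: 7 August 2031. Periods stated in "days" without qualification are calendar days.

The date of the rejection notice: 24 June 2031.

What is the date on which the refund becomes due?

From Tuesday, 24 June 2031, 20 business days (Jun 25, Jun 26, Jun 27, Jun 30, …, Jul 18, Jul 21, Jul 22, skipping weekends) brings us to Tuesday, 22 July 2031, which is the last day of the replacement period.
The last day of the standstill period: 22 July 2031 + 20 days = 11 August 2031.
Adding 45 calendar days to 11 August 2031 gives 25 September 2031, which is the date on which the refund becomes due.

25 September 2031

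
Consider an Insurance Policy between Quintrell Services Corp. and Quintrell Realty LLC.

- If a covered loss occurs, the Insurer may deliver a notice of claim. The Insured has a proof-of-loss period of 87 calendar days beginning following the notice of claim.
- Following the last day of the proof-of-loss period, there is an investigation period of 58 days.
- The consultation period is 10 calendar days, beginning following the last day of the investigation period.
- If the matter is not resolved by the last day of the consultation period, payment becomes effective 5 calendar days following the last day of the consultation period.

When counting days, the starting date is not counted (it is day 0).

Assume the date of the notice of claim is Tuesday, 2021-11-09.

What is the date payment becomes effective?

The last day of the proof-of-loss period: 2021-11-09 + 87 days = 2022-02-04.
Adding 58 calendar days to 2022-02-04 gives 2022-04-03, which is the last day of the investigation period.
The last day of the consultation period: 10 calendar days after 2022-04-03 is 2022-04-13.
The date payment becomes effective: 5 calendar days after 2022-04-13 is 2022-04-18.

2022-04-18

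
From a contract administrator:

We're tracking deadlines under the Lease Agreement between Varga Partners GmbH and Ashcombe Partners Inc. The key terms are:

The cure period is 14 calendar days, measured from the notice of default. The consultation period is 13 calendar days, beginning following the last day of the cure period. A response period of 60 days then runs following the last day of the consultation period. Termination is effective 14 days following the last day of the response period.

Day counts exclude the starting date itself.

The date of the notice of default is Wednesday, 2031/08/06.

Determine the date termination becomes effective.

Adding 14 calendar days to 2031/08/06 gives 2031/08/20, which is the last day of the cure period.
The last day of the consultation period: 13 calendar days after 2031/08/20 is 2031/09/02.
Adding 60 calendar days to 2031/09/02 gives 2031/11/01, which is the last day of the response period.
Adding 14 calendar days to 2031/11/01 gives 2031/11/15, which is the date termination becomes effective.

2031/11/15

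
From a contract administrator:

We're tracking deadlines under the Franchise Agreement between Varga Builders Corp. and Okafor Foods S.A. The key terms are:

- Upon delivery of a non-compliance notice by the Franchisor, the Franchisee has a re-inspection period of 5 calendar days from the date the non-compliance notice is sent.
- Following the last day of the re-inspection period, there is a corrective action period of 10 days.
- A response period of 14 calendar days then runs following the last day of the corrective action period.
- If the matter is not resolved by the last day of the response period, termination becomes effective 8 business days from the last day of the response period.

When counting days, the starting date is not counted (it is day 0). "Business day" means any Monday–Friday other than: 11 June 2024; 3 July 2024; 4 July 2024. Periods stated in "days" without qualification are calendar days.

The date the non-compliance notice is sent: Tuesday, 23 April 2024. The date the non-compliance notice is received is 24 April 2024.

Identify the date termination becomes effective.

3 June 2024

The last day of the re-inspection period: 23 April 2024 + 5 days = 28 April 2024.
The last day of the corrective action period: 28 April 2024 + 10 days = 8 May 2024.
Adding 14 calendar days to 8 May 2024 gives 22 May 2024, which is the last day of the response period.
From Wednesday, 22 May 2024, 8 business days (May 23, May 24, May 27, May 28, May 29, May 30, May 31, Jun 3, skipping weekends) brings us to Monday, 3 June 2024, which is the date termination becomes effective.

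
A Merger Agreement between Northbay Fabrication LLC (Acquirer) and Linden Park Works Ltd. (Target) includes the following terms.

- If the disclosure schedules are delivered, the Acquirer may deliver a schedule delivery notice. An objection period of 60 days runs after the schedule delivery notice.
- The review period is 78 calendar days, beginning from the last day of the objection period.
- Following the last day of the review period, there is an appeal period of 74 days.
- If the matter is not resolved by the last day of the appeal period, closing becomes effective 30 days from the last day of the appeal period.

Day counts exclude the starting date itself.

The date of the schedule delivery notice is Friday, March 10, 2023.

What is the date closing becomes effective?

November 7, 2023

The last day of the objection period: March 10, 2023 + 60 days = May 9, 2023.
The last day of the review period: 78 calendar days after May 9, 2023 is July 26, 2023.
The last day of the appeal period: July 26, 2023 + 74 days = October 8, 2023.
The date closing becomes effective: October 8, 2023 + 30 days = November 7, 2023.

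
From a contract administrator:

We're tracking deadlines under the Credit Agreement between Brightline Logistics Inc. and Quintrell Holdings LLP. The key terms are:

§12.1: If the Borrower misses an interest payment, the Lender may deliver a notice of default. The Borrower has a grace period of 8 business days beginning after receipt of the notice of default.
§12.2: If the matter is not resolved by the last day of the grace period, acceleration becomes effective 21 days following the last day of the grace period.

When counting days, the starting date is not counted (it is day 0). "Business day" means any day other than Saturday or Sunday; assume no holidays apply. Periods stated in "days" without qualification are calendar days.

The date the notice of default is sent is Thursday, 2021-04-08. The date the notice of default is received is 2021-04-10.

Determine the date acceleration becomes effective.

2021-05-12

From Saturday, 2021-04-10, 8 business days (Apr 12, Apr 13, Apr 14, Apr 15, Apr 16, Apr 19, Apr 20, Apr 21, skipping weekends) brings us to Wednesday, 2021-04-21, which is the last day of the grace period.
The date acceleration becomes effective: 2021-04-21 + 21 days = 2021-05-12.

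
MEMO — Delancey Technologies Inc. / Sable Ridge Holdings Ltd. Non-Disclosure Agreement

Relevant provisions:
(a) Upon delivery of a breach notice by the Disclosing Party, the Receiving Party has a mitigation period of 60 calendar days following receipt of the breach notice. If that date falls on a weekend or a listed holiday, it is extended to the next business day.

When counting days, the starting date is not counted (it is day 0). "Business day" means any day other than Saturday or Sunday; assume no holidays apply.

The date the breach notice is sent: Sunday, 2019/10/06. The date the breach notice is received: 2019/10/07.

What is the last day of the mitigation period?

2019/12/06

The last day of the mitigation period: 60 calendar days after 2019/10/07 is 2019/12/06. 2019/12/06 is a Friday, so no roll-forward applies.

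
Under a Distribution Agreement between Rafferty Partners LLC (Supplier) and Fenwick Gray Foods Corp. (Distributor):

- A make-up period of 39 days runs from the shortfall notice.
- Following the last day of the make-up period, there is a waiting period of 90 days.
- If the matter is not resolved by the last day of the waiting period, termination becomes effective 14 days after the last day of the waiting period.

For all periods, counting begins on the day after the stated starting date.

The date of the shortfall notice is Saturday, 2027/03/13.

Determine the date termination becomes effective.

The last day of the make-up period: 2027/03/13 + 39 days = 2027/04/21.
The last day of the waiting period: 2027/04/21 + 90 days = 2027/07/20.
The date termination becomes effective: 2027/07/20 + 14 days = 2027/08/03.

2027/08/03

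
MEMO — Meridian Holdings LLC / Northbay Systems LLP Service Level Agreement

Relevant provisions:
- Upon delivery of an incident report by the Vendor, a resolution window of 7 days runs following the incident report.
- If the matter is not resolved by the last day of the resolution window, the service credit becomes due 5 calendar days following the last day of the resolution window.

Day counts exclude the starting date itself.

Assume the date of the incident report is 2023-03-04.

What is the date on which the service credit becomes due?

The last day of the resolution window: 2023-03-04 + 7 days = 2023-03-11.
The date on which the service credit becomes due: 2023-03-11 + 5 days = 2023-03-16.

2023-03-16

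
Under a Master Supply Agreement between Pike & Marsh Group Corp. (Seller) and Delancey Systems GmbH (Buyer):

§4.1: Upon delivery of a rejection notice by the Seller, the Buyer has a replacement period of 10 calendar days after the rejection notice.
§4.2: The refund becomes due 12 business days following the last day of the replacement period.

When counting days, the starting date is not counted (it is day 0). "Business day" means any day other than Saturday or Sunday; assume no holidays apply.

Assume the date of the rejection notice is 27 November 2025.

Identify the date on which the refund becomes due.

The last day of the replacement period: 27 November 2025 + 10 days = 7 December 2025.
The date on which the refund becomes due: 12 business days after Sunday, 7 December 2025, skipping weekends — Dec 8, Dec 9, Dec 10, Dec 11, …, Dec 19, Dec 22, Dec 23 — lands on Tuesday, 23 December 2025.

23 December 2025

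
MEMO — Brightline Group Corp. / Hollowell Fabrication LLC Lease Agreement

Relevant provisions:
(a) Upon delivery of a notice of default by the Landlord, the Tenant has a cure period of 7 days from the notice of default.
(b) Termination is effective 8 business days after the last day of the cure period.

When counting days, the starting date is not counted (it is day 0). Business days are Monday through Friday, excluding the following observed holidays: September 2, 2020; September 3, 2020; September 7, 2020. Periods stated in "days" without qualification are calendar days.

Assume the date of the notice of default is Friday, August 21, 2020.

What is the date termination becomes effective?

September 14, 2020

The last day of the cure period: August 21, 2020 + 7 days = August 28, 2020.
The date termination becomes effective: counting 8 business days from Friday, August 28, 2020 (Aug 31, Sep 1, Sep 4, Sep 8, Sep 9, Sep 10, Sep 11, Sep 14, skipping weekends and the listed holidays on Sep 2, Sep 3, Sep 7) reaches Monday, September 14, 2020.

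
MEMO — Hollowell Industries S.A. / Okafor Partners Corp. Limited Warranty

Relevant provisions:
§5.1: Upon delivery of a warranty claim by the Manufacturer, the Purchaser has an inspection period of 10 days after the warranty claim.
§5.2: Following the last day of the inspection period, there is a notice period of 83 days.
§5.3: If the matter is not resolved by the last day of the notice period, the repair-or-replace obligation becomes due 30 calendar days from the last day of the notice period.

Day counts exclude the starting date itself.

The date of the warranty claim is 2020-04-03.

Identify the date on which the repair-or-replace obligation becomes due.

2020-08-04

The last day of the inspection period: 10 calendar days after 2020-04-03 is 2020-04-13.
The last day of the notice period: 83 calendar days after 2020-04-13 is 2020-07-05.
Adding 30 calendar days to 2020-07-05 gives 2020-08-04, which is the date on which the repair-or-replace obligation becomes due.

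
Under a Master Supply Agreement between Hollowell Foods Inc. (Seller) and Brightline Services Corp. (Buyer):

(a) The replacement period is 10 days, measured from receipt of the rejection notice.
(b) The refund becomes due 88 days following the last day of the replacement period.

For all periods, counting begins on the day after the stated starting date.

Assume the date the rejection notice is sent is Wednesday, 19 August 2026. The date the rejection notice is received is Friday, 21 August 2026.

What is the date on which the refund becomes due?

27 November 2026

The last day of the replacement period: 21 August 2026 + 10 days = 31 August 2026.
The date on which the refund becomes due: 31 August 2026 + 88 days = 27 November 2026.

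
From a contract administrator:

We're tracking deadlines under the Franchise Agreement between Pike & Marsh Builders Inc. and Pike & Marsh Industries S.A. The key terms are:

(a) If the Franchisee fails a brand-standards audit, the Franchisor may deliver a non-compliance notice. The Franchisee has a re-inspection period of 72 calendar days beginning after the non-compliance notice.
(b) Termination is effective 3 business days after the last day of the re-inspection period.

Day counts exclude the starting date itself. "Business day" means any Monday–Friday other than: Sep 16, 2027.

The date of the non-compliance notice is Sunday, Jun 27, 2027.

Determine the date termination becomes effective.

Sep 10, 2027

The last day of the re-inspection period: Jun 27, 2027 + 72 days = Sep 7, 2027.
From Tuesday, Sep 7, 2027, 3 business days (Sep 8, Sep 9, Sep 10, skipping weekends) brings us to Friday, Sep 10, 2027, which is the date termination becomes effective.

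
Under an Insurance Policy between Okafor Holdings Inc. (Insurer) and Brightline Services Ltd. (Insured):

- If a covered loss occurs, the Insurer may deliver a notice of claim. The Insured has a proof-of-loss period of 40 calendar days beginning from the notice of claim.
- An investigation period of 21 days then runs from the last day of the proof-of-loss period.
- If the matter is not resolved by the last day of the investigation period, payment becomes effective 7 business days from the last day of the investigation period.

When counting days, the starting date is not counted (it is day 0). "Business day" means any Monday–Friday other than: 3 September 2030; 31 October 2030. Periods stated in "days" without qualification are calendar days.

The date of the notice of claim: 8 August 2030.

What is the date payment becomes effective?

Adding 40 calendar days to 8 August 2030 gives 17 September 2030, which is the last day of the proof-of-loss period.
Adding 21 calendar days to 17 September 2030 gives 8 October 2030, which is the last day of the investigation period.
The date payment becomes effective: 7 business days after Tuesday, 8 October 2030, skipping weekends — Oct 9, Oct 10, Oct 11, Oct 14, Oct 15, Oct 16, Oct 17 — lands on Thursday, 17 October 2030.

17 October 2030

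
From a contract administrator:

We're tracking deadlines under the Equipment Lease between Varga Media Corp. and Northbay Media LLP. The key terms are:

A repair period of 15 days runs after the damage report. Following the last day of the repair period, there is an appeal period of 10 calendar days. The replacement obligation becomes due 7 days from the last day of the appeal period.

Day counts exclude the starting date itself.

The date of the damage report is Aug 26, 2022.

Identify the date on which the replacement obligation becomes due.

Sep 27, 2022

Adding 15 calendar days to Aug 26, 2022 gives Sep 10, 2022, which is the last day of the repair period.
Adding 10 calendar days to Sep 10, 2022 gives Sep 20, 2022, which is the last day of the appeal period.
The date on which the replacement obligation becomes due: Sep 20, 2022 + 7 days = Sep 27, 2022.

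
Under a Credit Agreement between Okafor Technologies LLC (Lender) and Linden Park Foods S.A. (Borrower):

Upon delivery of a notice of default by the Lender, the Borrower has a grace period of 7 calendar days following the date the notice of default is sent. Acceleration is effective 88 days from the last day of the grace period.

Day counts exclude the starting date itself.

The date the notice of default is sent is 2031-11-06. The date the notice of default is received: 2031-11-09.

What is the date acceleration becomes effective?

The last day of the grace period: 7 calendar days after 2031-11-06 is 2031-11-13.
The date acceleration becomes effective: 2031-11-13 + 88 days = 2032-02-09.

2032-02-09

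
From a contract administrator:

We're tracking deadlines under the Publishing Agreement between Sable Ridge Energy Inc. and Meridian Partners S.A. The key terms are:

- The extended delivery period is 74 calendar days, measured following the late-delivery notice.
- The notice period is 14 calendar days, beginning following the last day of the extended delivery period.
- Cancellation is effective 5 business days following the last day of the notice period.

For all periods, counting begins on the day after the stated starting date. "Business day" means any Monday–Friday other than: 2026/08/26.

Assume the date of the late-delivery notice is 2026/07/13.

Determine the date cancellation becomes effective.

2026/10/16

Adding 74 calendar days to 2026/07/13 gives 2026/09/25, which is the last day of the extended delivery period.
The last day of the notice period: 2026/09/25 + 14 days = 2026/10/09.
The date cancellation becomes effective: 5 business days after Friday, 2026/10/09, skipping weekends — Oct 12, Oct 13, Oct 14, Oct 15, Oct 16 — lands on Friday, 2026/10/16.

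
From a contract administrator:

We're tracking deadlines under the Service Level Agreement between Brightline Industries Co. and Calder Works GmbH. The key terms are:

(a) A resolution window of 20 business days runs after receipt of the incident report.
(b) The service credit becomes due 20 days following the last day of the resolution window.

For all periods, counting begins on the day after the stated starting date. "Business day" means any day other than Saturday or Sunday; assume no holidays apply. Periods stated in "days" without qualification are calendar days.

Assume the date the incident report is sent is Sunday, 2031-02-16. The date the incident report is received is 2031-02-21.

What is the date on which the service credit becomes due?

2031-04-10

The last day of the resolution window: counting 20 business days from Friday, 2031-02-21 (Feb 24, Feb 25, Feb 26, Feb 27, …, Mar 19, Mar 20, Mar 21, skipping weekends) reaches Friday, 2031-03-21.
The date on which the service credit becomes due: 20 calendar days after 2031-03-21 is 2031-04-10.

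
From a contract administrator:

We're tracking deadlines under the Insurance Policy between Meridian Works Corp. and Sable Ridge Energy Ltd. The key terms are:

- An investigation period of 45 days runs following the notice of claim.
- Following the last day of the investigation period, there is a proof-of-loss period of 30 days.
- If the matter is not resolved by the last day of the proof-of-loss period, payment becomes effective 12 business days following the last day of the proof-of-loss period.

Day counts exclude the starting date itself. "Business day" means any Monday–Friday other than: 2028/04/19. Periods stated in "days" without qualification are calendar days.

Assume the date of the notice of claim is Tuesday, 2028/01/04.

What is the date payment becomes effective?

2028/04/04

The last day of the investigation period: 45 calendar days after 2028/01/04 is 2028/02/18.
The last day of the proof-of-loss period: 2028/02/18 + 30 days = 2028/03/19.
The date payment becomes effective: 12 business days after Sunday, 2028/03/19, skipping weekends — Mar 20, Mar 21, Mar 22, Mar 23, …, Mar 31, Apr 3, Apr 4 — lands on Tuesday, 2028/04/04.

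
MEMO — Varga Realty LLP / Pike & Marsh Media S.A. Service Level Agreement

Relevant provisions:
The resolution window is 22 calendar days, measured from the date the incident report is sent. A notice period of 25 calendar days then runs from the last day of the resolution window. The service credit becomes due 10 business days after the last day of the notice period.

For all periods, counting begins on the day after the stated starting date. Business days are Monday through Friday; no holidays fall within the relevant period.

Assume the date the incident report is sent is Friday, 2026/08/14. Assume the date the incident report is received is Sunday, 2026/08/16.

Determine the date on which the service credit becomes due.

2026/10/14

The last day of the resolution window: 2026/08/14 + 22 days = 2026/09/05.
Adding 25 calendar days to 2026/09/05 gives 2026/09/30, which is the last day of the notice period.
The date on which the service credit becomes due: counting 10 business days from Wednesday, 2026/09/30 (Oct 1, Oct 2, Oct 5, Oct 6, Oct 7, Oct 8, Oct 9, Oct 12, Oct 13, Oct 14, skipping weekends) reaches Wednesday, 2026/10/14.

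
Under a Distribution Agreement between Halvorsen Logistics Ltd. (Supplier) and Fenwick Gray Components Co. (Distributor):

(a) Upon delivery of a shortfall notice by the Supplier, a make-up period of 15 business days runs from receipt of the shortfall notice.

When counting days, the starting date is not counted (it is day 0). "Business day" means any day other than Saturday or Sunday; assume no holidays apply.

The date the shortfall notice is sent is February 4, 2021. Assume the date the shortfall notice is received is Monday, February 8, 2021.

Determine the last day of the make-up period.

From Monday, February 8, 2021, 15 business days (Feb 9, Feb 10, Feb 11, Feb 12, …, Feb 25, Feb 26, Mar 1, skipping weekends) brings us to Monday, March 1, 2021, which is the last day of the make-up period.

March 1, 2021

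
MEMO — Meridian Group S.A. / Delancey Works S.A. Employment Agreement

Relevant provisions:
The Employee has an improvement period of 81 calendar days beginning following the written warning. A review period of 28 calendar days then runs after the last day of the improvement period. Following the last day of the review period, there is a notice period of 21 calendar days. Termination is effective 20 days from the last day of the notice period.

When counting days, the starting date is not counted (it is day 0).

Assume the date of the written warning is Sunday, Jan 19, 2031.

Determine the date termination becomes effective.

The last day of the improvement period: Jan 19, 2031 + 81 days = Apr 10, 2031.
The last day of the review period: Apr 10, 2031 + 28 days = May 8, 2031.
Adding 21 calendar days to May 8, 2031 gives May 29, 2031, which is the last day of the notice period.
The date termination becomes effective: May 29, 2031 + 20 days = Jun 18, 2031.

Jun 18, 2031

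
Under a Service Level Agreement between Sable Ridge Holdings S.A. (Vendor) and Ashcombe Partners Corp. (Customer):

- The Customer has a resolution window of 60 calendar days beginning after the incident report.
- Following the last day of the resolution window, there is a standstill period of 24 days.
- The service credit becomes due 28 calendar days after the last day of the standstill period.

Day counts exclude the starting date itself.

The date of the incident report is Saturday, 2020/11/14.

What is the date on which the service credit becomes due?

Adding 60 calendar days to 2020/11/14 gives 2021/01/13, which is the last day of the resolution window.
Adding 24 calendar days to 2021/01/13 gives 2021/02/06, which is the last day of the standstill period.
Adding 28 calendar days to 2021/02/06 gives 2021/03/06, which is the date on which the service credit becomes due.

2021/03/06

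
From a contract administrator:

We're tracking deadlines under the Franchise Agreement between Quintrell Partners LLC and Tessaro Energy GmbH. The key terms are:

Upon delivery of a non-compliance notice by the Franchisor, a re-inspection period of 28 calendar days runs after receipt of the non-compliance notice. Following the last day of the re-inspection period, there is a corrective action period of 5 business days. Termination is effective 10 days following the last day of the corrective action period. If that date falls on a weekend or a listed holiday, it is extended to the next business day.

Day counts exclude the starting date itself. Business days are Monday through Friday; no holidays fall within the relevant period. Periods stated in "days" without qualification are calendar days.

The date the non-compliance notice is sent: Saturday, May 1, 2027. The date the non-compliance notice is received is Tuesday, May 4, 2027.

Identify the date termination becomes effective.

Adding 28 calendar days to May 4, 2027 gives June 1, 2027, which is the last day of the re-inspection period.
The last day of the corrective action period: counting 5 business days from Tuesday, June 1, 2027 (Jun 2, Jun 3, Jun 4, Jun 7, Jun 8, skipping weekends) reaches Tuesday, June 8, 2027.
The date termination becomes effective: 10 calendar days after June 8, 2027 is June 18, 2027. June 18, 2027 is a Friday, so no roll-forward applies.

June 18, 2027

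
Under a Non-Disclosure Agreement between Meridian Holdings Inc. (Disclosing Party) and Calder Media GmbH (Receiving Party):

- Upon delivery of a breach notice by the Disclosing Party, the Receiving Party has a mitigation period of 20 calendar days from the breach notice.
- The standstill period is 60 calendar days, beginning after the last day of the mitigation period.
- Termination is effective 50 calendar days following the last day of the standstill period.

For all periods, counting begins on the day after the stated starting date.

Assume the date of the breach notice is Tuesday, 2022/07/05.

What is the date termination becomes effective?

2022/11/12

The last day of the mitigation period: 20 calendar days after 2022/07/05 is 2022/07/25.
The last day of the standstill period: 60 calendar days after 2022/07/25 is 2022/09/23.
Adding 50 calendar days to 2022/09/23 gives 2022/11/12, which is the date termination becomes effective.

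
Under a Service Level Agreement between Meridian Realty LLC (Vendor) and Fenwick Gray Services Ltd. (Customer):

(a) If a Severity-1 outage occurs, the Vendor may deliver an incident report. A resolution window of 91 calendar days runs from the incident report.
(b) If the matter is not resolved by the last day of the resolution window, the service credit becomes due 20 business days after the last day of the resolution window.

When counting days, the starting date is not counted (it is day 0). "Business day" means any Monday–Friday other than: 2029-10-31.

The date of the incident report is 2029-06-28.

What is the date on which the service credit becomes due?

2029-10-25

The last day of the resolution window: 2029-06-28 + 91 days = 2029-09-27.
The date on which the service credit becomes due: 20 business days after Thursday, 2029-09-27, skipping weekends — Sep 28, Oct 1, Oct 2, Oct 3, …, Oct 23, Oct 24, Oct 25 — lands on Thursday, 2029-10-25.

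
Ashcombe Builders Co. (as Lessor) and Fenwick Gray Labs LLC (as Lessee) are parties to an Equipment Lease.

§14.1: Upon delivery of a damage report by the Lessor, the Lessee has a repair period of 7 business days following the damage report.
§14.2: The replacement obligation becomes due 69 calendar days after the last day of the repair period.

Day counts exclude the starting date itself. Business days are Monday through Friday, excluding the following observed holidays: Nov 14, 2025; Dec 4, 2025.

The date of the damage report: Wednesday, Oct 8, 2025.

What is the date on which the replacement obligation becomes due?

The last day of the repair period: 7 business days after Wednesday, Oct 8, 2025, skipping weekends — Oct 9, Oct 10, Oct 13, Oct 14, Oct 15, Oct 16, Oct 17 — lands on Friday, Oct 17, 2025.
The date on which the replacement obligation becomes due: 69 calendar days after Oct 17, 2025 is Dec 25, 2025.

Dec 25, 2025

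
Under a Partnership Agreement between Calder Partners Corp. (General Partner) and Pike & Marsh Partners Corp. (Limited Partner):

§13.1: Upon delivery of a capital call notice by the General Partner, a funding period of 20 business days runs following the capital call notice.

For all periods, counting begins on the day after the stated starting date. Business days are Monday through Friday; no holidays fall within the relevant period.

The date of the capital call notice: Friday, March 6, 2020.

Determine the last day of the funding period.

From Friday, March 6, 2020, 20 business days (Mar 9, Mar 10, Mar 11, Mar 12, …, Apr 1, Apr 2, Apr 3, skipping weekends) brings us to Friday, April 3, 2020, which is the last day of the funding period.

April 3, 2020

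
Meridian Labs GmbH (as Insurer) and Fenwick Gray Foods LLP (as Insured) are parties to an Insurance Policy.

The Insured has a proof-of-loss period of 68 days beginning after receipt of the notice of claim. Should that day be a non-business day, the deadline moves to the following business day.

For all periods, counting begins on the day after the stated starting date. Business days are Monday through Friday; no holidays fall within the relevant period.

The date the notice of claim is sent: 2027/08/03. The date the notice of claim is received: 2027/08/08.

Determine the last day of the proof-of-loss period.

Adding 68 calendar days to 2027/08/08 gives 2027/10/15, which is the last day of the proof-of-loss period. 2027/10/15 is a Friday, so no roll-forward applies.

2027/10/15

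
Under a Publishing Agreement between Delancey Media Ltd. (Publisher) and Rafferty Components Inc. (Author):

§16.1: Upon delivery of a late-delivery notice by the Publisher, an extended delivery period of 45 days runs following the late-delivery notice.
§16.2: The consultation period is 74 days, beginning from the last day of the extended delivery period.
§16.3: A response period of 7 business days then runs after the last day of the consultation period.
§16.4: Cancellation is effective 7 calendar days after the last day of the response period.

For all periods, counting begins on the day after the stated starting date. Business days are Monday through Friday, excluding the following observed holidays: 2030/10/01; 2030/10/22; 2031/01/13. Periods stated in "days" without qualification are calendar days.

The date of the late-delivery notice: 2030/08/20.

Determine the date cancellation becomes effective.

2031/01/02

The last day of the extended delivery period: 2030/08/20 + 45 days = 2030/10/04.
The last day of the consultation period: 2030/10/04 + 74 days = 2030/12/17.
The last day of the response period: counting 7 business days from Tuesday, 2030/12/17 (Dec 18, Dec 19, Dec 20, Dec 23, Dec 24, Dec 25, Dec 26, skipping weekends) reaches Thursday, 2030/12/26.
Adding 7 calendar days to 2030/12/26 gives 2031/01/02, which is the date cancellation becomes effective.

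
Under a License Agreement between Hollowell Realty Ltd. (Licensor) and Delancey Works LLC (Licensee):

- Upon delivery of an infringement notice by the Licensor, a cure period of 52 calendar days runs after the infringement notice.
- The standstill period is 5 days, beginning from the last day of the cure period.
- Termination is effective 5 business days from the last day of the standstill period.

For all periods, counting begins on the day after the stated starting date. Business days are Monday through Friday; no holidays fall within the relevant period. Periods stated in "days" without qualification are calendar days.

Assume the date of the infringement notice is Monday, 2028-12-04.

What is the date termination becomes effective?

2029-02-06

The last day of the cure period: 52 calendar days after 2028-12-04 is 2029-01-25.
The last day of the standstill period: 2029-01-25 + 5 days = 2029-01-30.
The date termination becomes effective: 5 business days after Tuesday, 2029-01-30, skipping weekends — Jan 31, Feb 1, Feb 2, Feb 5, Feb 6 — lands on Tuesday, 2029-02-06.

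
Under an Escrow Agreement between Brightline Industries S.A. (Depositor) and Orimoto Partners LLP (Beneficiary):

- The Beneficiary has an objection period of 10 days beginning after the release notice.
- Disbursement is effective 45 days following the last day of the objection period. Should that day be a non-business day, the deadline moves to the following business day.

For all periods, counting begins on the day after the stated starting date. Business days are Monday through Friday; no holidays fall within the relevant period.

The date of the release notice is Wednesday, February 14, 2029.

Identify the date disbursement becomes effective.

April 10, 2029

The last day of the objection period: February 14, 2029 + 10 days = February 24, 2029.
The date disbursement becomes effective: February 24, 2029 + 45 days = April 10, 2029. April 10, 2029 is a Tuesday, so no roll-forward applies.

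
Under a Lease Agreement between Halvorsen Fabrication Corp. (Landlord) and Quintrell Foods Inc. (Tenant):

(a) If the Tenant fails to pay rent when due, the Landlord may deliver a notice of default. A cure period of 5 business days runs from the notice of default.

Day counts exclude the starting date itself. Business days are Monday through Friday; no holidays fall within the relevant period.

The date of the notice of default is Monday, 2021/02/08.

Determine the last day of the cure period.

2021/02/15

The last day of the cure period: 5 business days after Monday, 2021/02/08, skipping weekends — Feb 9, Feb 10, Feb 11, Feb 12, Feb 15 — lands on Monday, 2021/02/15.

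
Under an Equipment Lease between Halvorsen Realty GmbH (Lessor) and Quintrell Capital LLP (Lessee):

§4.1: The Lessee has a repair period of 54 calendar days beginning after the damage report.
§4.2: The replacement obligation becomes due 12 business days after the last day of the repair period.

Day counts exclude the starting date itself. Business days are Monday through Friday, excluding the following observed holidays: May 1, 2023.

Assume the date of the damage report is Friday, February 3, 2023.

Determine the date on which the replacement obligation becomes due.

The last day of the repair period: 54 calendar days after February 3, 2023 is March 29, 2023.
The date on which the replacement obligation becomes due: 12 business days after Wednesday, March 29, 2023, skipping weekends — Mar 30, Mar 31, Apr 3, Apr 4, …, Apr 12, Apr 13, Apr 14 — lands on Friday, April 14, 2023.

April 14, 2023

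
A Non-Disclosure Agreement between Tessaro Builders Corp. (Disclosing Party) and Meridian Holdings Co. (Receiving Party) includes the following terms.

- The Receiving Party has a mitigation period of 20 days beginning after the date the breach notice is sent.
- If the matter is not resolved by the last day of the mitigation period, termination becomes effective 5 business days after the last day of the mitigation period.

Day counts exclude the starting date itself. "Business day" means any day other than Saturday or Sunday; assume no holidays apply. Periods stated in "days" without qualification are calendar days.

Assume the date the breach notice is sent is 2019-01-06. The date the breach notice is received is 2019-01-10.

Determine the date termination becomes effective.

The last day of the mitigation period: 2019-01-06 + 20 days = 2019-01-26.
The date termination becomes effective: counting 5 business days from Saturday, 2019-01-26 (Jan 28, Jan 29, Jan 30, Jan 31, Feb 1, skipping weekends) reaches Friday, 2019-02-01.

2019-02-01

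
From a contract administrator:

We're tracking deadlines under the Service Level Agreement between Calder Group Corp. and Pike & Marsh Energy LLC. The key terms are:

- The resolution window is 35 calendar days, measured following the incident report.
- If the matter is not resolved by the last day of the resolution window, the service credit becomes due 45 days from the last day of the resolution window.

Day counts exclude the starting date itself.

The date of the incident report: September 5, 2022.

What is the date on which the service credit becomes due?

Adding 35 calendar days to September 5, 2022 gives October 10, 2022, which is the last day of the resolution window.
The date on which the service credit becomes due: October 10, 2022 + 45 days = November 24, 2022.

November 24, 2022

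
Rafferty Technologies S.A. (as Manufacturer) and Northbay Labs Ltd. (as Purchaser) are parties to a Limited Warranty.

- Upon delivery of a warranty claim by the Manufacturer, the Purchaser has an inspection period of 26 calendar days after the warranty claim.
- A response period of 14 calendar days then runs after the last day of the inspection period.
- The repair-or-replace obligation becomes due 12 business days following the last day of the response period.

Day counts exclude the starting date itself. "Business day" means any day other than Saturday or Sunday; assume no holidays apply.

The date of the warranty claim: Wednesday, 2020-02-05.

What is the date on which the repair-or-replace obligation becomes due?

2020-04-01

The last day of the inspection period: 26 calendar days after 2020-02-05 is 2020-03-02.
The last day of the response period: 2020-03-02 + 14 days = 2020-03-16.
From Monday, 2020-03-16, 12 business days (Mar 17, Mar 18, Mar 19, Mar 20, …, Mar 30, Mar 31, Apr 1, skipping weekends) brings us to Wednesday, 2020-04-01, which is the date on which the repair-or-replace obligation becomes due.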